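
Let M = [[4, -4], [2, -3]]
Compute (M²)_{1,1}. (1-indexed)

8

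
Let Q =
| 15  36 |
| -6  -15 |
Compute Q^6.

tr Q = 0 and det Q = -9, so the characteristic polynomial is λ² − (0)λ + (-9) with roots 3 and -3.
Eigenvectors give P = [[-3, 2], [1, -1]] with P⁻¹ = [[-1, -2], [-1, -3]], and Q = P·diag(3, -3)·P⁻¹.
Then Q^6 = P·diag(729, 729)·P⁻¹ = [[-2187, 1458], [729, -729]] · [[-1, -2], [-1, -3]] = [[729, 0], [0, 729]].

[[729, 0], [0, 729]]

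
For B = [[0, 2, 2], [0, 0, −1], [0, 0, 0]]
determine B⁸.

[[0, 0, 0], [0, 0, 0], [0, 0, 0]]

B is strictly triangular, hence nilpotent: B³ = 0, so B⁸ = 0.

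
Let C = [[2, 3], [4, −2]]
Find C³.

[[32, 48], [64, −32]]

C² = [[16, 0], [0, 16]]
C³ = [[32, 48], [64, −32]]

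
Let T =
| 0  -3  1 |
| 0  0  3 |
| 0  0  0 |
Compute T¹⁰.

T is strictly triangular, hence nilpotent: T³ = 0, so T¹⁰ = 0.

[[0, 0, 0], [0, 0, 0], [0, 0, 0]]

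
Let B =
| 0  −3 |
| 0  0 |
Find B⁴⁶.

B is strictly triangular, hence nilpotent: B² = 0, so B⁴⁶ = 0.

[[0, 0], [0, 0]]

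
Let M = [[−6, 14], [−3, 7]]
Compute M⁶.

[[−6, 14], [−3, 7]]

M² = M (a projection; rank 1, trace 1), so M⁶ = M.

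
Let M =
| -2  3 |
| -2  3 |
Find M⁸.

[[-2, 3], [-2, 3]]

M² = M (a projection; rank 1, trace 1), so M⁸ = M.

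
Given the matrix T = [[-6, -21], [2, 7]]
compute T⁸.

[[-6, -21], [2, 7]]

T² = T (a projection; rank 1, trace 1), so T⁸ = T.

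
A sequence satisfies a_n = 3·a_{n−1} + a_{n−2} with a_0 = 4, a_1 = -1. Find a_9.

2738

With companion matrix M = [[3, 1], [1, 0]], [a_n, a_{n−1}]ᵀ = M·[a_{n−1}, a_{n−2}]ᵀ, so [a_9, a_8]ᵀ = M⁸·[a_1, a_0]ᵀ.
M⁸ = [[12970, 3927], [3927, 1189]], giving [a_9, a_8]ᵀ = [[2738], [829]].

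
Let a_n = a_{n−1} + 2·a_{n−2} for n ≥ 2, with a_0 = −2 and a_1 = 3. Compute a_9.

173

With companion matrix A = [[1, 2], [1, 0]], [a_n, a_{n−1}]ᵀ = A·[a_{n−1}, a_{n−2}]ᵀ, so [a_9, a_8]ᵀ = A⁸·[a_1, a_0]ᵀ.
A⁸ = [[171, 170], [85, 86]], giving [a_9, a_8]ᵀ = [[173], [83]].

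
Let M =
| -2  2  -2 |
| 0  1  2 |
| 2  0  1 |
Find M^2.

[[0, -2, 6], [4, 1, 4], [-2, 4, -3]]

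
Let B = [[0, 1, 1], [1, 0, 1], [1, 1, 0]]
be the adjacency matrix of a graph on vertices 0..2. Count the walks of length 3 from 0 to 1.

The number of length-3 walks from vertex 0 to vertex 1 is entry (0,1) of B³, where B is the adjacency matrix.
B² = [[2, 1, 1], [1, 2, 1], [1, 1, 2]]
B³ = [[2, 3, 3], [3, 2, 3], [3, 3, 2]]

3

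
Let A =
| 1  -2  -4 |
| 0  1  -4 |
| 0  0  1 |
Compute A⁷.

A = I + N where N = [[0, -2, -4], [0, 0, -4], [0, 0, 0]] is strictly upper-triangular, so N³ = 0.
(I + N)⁷ = I + 7·N + 21·N² = [[1, -14, 140], [0, 1, -28], [0, 0, 1]].

[[1, -14, 140], [0, 1, -28], [0, 0, 1]]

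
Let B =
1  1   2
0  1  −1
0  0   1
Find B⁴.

[[1, 4, 2], [0, 1, −4], [0, 0, 1]]

B = I + N where N = [[0, 1, 2], [0, 0, −1], [0, 0, 0]] is strictly upper-triangular, so N³ = 0.
(I + N)⁴ = I + 4·N + 6·N² = [[1, 4, 2], [0, 1, −4], [0, 0, 1]].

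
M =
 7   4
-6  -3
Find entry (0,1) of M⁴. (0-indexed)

160

tr M = 4 and det M = 3, so the characteristic polynomial is λ² − (4)λ + (3) with roots 1 and 3.
Eigenvectors give P = [[-2, -1], [3, 1]] with P⁻¹ = [[1, 1], [-3, -2]], and M = P·diag(1, 3)·P⁻¹.
Then M⁴ = P·diag(1, 81)·P⁻¹ = [[-2, -81], [3, 81]] · [[1, 1], [-3, -2]] = [[241, 160], [-240, -159]].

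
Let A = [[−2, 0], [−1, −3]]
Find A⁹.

[[−512, 0], [−19171, −19683]]

tr A = −5 and det A = 6, so the characteristic polynomial is λ² − (−5)λ + (6) with roots −2 and −3.
Eigenvectors give P = [[−1, 0], [1, 1]] with P⁻¹ = [[−1, 0], [1, 1]], and A = P·diag(−2, −3)·P⁻¹.
Then A⁹ = P·diag(−512, −19683)·P⁻¹ = [[512, 0], [−512, −19683]] · [[−1, 0], [1, 1]] = [[−512, 0], [−19171, −19683]].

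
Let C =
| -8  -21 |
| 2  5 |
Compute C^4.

tr C = -3 and det C = 2, so the characteristic polynomial is λ² − (-3)λ + (2) with roots -1 and -2.
Eigenvectors give P = [[-3, 7], [1, -2]] with P⁻¹ = [[2, 7], [1, 3]], and C = P·diag(-1, -2)·P⁻¹.
Then C^4 = P·diag(1, 16)·P⁻¹ = [[-3, 112], [1, -32]] · [[2, 7], [1, 3]] = [[106, 315], [-30, -89]].

[[106, 315], [-30, -89]]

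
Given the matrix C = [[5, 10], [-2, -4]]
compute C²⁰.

C² = C (a projection; rank 1, trace 1), so C²⁰ = C.

[[5, 10], [-2, -4]]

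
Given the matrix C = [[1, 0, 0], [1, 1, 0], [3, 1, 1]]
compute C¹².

C = I + N where N = [[0, 0, 0], [1, 0, 0], [3, 1, 0]] is strictly lower-triangular, so N³ = 0.
(I + N)¹² = I + 12·N + 66·N² = [[1, 0, 0], [12, 1, 0], [102, 12, 1]].

[[1, 0, 0], [12, 1, 0], [102, 12, 1]]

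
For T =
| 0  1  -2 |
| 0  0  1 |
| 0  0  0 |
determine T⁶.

T is strictly triangular, hence nilpotent: T³ = 0, so T⁶ = 0.

[[0, 0, 0], [0, 0, 0], [0, 0, 0]]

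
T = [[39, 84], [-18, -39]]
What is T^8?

[[6561, 0], [0, 6561]]

tr T = 0 and det T = -9, so the characteristic polynomial is λ² − (0)λ + (-9) with roots 3 and -3.
Eigenvectors give P = [[7, -2], [-3, 1]] with P⁻¹ = [[1, 2], [3, 7]], and T = P·diag(3, -3)·P⁻¹.
Then T^8 = P·diag(6561, 6561)·P⁻¹ = [[45927, -13122], [-19683, 6561]] · [[1, 2], [3, 7]] = [[6561, 0], [0, 6561]].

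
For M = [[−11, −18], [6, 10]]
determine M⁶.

[[253, 378], [−126, −188]]

tr M = −1 and det M = −2, so the characteristic polynomial is λ² − (−1)λ + (−2) with roots −2 and 1.
Eigenvectors give P = [[2, 3], [−1, −2]] with P⁻¹ = [[2, 3], [−1, −2]], and M = P·diag(−2, 1)·P⁻¹.
Then M⁶ = P·diag(64, 1)·P⁻¹ = [[128, 3], [−64, −2]] · [[2, 3], [−1, −2]] = [[253, 378], [−126, −188]].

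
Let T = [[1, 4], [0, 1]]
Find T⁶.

T = I + N where N = [[0, 4], [0, 0]] is strictly upper-triangular, so N² = 0.
(I + N)⁶ = I + 6·N = [[1, 24], [0, 1]].

[[1, 24], [0, 1]]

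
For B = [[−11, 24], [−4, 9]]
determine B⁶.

[[2185, −4368], [728, −1455]]

tr B = −2 and det B = −3, so the characteristic polynomial is λ² − (−2)λ + (−3) with roots −3 and 1.
Eigenvectors give P = [[−3, −2], [−1, −1]] with P⁻¹ = [[−1, 2], [1, −3]], and B = P·diag(−3, 1)·P⁻¹.
Then B⁶ = P·diag(729, 1)·P⁻¹ = [[−2187, −2], [−729, −1]] · [[−1, 2], [1, −3]] = [[2185, −4368], [728, −1455]].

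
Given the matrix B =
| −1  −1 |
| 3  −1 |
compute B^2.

[[−2, 2], [−6, −2]]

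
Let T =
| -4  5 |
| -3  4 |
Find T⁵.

T² = I (check: tr T = 0 and det T = -1), so T⁵ = T since 5 is odd.

[[-4, 5], [-3, 4]]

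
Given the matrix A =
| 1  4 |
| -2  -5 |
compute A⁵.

[[241, 484], [-242, -485]]

tr A = -4 and det A = 3, so the characteristic polynomial is λ² − (-4)λ + (3) with roots -3 and -1.
Eigenvectors give P = [[-1, 2], [1, -1]] with P⁻¹ = [[1, 2], [1, 1]], and A = P·diag(-3, -1)·P⁻¹.
Then A⁵ = P·diag(-243, -1)·P⁻¹ = [[243, -2], [-243, 1]] · [[1, 2], [1, 1]] = [[241, 484], [-242, -485]].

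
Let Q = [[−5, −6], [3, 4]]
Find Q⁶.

tr Q = −1 and det Q = −2, so the characteristic polynomial is λ² − (−1)λ + (−2) with roots 1 and −2.
Eigenvectors give P = [[−1, 2], [1, −1]] with P⁻¹ = [[1, 2], [1, 1]], and Q = P·diag(1, −2)·P⁻¹.
Then Q⁶ = P·diag(1, 64)·P⁻¹ = [[−1, 128], [1, −64]] · [[1, 2], [1, 1]] = [[127, 126], [−63, −62]].

[[127, 126], [−63, −62]]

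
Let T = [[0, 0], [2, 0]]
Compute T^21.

[[0, 0], [0, 0]]

T is strictly triangular, hence nilpotent: T^2 = 0, so T^21 = 0.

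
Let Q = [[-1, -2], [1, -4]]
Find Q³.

tr Q = -5 and det Q = 6, so the characteristic polynomial is λ² − (-5)λ + (6) with roots -2 and -3.
Eigenvectors give P = [[2, 1], [1, 1]] with P⁻¹ = [[1, -1], [-1, 2]], and Q = P·diag(-2, -3)·P⁻¹.
Then Q³ = P·diag(-8, -27)·P⁻¹ = [[-16, -27], [-8, -27]] · [[1, -1], [-1, 2]] = [[11, -38], [19, -46]].

[[11, -38], [19, -46]]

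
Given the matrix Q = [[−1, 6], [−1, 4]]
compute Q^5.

tr Q = 3 and det Q = 2, so the characteristic polynomial is λ² − (3)λ + (2) with roots 2 and 1.
Eigenvectors give P = [[−2, −3], [−1, −1]] with P⁻¹ = [[1, −3], [−1, 2]], and Q = P·diag(2, 1)·P⁻¹.
Then Q^5 = P·diag(32, 1)·P⁻¹ = [[−64, −3], [−32, −1]] · [[1, −3], [−1, 2]] = [[−61, 186], [−31, 94]].

[[−61, 186], [−31, 94]]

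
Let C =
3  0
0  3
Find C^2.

[[9, 0], [0, 9]]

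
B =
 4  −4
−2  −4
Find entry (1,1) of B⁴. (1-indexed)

B² = [[24, 0], [0, 24]]
B³ = [[96, −96], [−48, −96]]
B⁴ = [[576, 0], [0, 576]]

576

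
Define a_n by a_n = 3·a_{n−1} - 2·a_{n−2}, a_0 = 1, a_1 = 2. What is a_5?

32

With companion matrix C = [[3, -2], [1, 0]], [a_n, a_{n−1}]ᵀ = C·[a_{n−1}, a_{n−2}]ᵀ, so [a_5, a_4]ᵀ = C⁴·[a_1, a_0]ᵀ.
C⁴ = [[31, -30], [15, -14]], giving [a_5, a_4]ᵀ = [[32], [16]].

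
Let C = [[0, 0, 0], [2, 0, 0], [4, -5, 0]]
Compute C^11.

C is strictly triangular, hence nilpotent: C^3 = 0, so C^11 = 0.

[[0, 0, 0], [0, 0, 0], [0, 0, 0]]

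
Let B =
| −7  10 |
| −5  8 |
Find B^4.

tr B = 1 and det B = −6, so the characteristic polynomial is λ² − (1)λ + (−6) with roots 3 and −2.
Eigenvectors give P = [[1, 2], [1, 1]] with P⁻¹ = [[−1, 2], [1, −1]], and B = P·diag(3, −2)·P⁻¹.
Then B^4 = P·diag(81, 16)·P⁻¹ = [[81, 32], [81, 16]] · [[−1, 2], [1, −1]] = [[−49, 130], [−65, 146]].

[[−49, 130], [−65, 146]]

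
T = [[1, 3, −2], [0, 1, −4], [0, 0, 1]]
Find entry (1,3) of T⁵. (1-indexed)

T = I + N where N = [[0, 3, −2], [0, 0, −4], [0, 0, 0]] is strictly upper-triangular, so N³ = 0.
(I + N)⁵ = I + 5·N + 10·N² = [[1, 15, −130], [0, 1, −20], [0, 0, 1]].

−130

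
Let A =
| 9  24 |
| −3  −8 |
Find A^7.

A² = A (a projection; rank 1, trace 1), so A^7 = A.

[[9, 24], [−3, −8]]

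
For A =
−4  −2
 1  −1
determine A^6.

[[1394, 1330], [−665, −601]]

tr A = −5 and det A = 6, so the characteristic polynomial is λ² − (−5)λ + (6) with roots −3 and −2.
Eigenvectors give P = [[−2, −1], [1, 1]] with P⁻¹ = [[−1, −1], [1, 2]], and A = P·diag(−3, −2)·P⁻¹.
Then A^6 = P·diag(729, 64)·P⁻¹ = [[−1458, −64], [729, 64]] · [[−1, −1], [1, 2]] = [[1394, 1330], [−665, −601]].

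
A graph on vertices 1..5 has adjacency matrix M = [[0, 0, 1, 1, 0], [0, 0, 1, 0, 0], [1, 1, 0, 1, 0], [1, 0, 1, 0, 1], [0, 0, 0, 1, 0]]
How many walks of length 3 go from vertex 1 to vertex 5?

1

The number of length-3 walks from vertex 1 to vertex 5 is entry (1,5) of M^3, where M is the adjacency matrix.
M^2 = [[2, 1, 1, 1, 1], [1, 1, 0, 1, 0], [1, 0, 3, 1, 1], [1, 1, 1, 3, 0], [1, 0, 1, 0, 1]]
M^3 = [[2, 1, 4, 4, 1], [1, 0, 3, 1, 1], [4, 3, 2, 5, 1], [4, 1, 5, 2, 3], [1, 1, 1, 3, 0]]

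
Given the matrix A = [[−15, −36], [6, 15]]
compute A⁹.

[[−98415, −236196], [39366, 98415]]

tr A = 0 and det A = −9, so the characteristic polynomial is λ² − (0)λ + (−9) with roots −3 and 3.
Eigenvectors give P = [[−3, 2], [1, −1]] with P⁻¹ = [[−1, −2], [−1, −3]], and A = P·diag(−3, 3)·P⁻¹.
Then A⁹ = P·diag(−19683, 19683)·P⁻¹ = [[59049, 39366], [−19683, −19683]] · [[−1, −2], [−1, −3]] = [[−98415, −236196], [39366, 98415]].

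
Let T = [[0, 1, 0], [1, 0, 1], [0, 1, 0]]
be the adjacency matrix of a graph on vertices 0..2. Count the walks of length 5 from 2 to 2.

The number of length-5 walks from vertex 2 to vertex 2 is entry (2,2) of T⁵, where T is the adjacency matrix.
T² = [[1, 0, 1], [0, 2, 0], [1, 0, 1]]
T³ = [[0, 2, 0], [2, 0, 2], [0, 2, 0]]
T⁴ = [[2, 0, 2], [0, 4, 0], [2, 0, 2]]
T⁵ = [[0, 4, 0], [4, 0, 4], [0, 4, 0]]

0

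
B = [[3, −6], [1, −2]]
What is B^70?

B² = B (a projection; rank 1, trace 1), so B^70 = B.

[[3, −6], [1, −2]]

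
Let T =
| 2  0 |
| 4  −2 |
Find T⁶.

[[64, 0], [0, 64]]

tr T = 0 and det T = −4, so the characteristic polynomial is λ² − (0)λ + (−4) with roots 2 and −2.
Eigenvectors give P = [[1, 0], [1, 1]] with P⁻¹ = [[1, 0], [−1, 1]], and T = P·diag(2, −2)·P⁻¹.
Then T⁶ = P·diag(64, 64)·P⁻¹ = [[64, 0], [64, 64]] · [[1, 0], [−1, 1]] = [[64, 0], [0, 64]].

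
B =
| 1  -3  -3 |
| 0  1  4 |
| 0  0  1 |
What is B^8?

B = I + N where N = [[0, -3, -3], [0, 0, 4], [0, 0, 0]] is strictly upper-triangular, so N^3 = 0.
(I + N)^8 = I + 8·N + 28·N^2 = [[1, -24, -360], [0, 1, 32], [0, 0, 1]].

[[1, -24, -360], [0, 1, 32], [0, 0, 1]]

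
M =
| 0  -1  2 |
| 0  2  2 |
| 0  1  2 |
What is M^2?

[[0, 0, 2], [0, 6, 8], [0, 4, 6]]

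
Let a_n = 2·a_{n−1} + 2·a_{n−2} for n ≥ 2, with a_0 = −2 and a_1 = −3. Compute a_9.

−10928

With companion matrix M = [[2, 2], [1, 0]], [a_n, a_{n−1}]ᵀ = M·[a_{n−1}, a_{n−2}]ᵀ, so [a_9, a_8]ᵀ = M⁸·[a_1, a_0]ᵀ.
M⁸ = [[2448, 1792], [896, 656]], giving [a_9, a_8]ᵀ = [[−10928], [−4000]].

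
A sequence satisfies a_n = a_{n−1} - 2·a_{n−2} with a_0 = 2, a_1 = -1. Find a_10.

With companion matrix B = [[1, -2], [1, 0]], [a_n, a_{n−1}]ᵀ = B·[a_{n−1}, a_{n−2}]ᵀ, so [a_10, a_9]ᵀ = B^9·[a_1, a_0]ᵀ.
B^9 = [[-11, 34], [-17, 6]], giving [a_10, a_9]ᵀ = [[79], [29]].

79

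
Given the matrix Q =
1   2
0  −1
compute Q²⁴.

Q² = I (check: tr Q = 0 and det Q = −1), so Q²⁴ = I since 24 is even.

[[1, 0], [0, 1]]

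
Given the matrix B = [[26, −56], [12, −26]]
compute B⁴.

tr B = 0 and det B = −4, so the characteristic polynomial is λ² − (0)λ + (−4) with roots 2 and −2.
Eigenvectors give P = [[7, −2], [3, −1]] with P⁻¹ = [[1, −2], [3, −7]], and B = P·diag(2, −2)·P⁻¹.
Then B⁴ = P·diag(16, 16)·P⁻¹ = [[112, −32], [48, −16]] · [[1, −2], [3, −7]] = [[16, 0], [0, 16]].

[[16, 0], [0, 16]]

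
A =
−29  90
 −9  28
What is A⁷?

[[−1289, 3870], [−387, 1162]]

tr A = −1 and det A = −2, so the characteristic polynomial is λ² − (−1)λ + (−2) with roots −2 and 1.
Eigenvectors give P = [[10, −3], [3, −1]] with P⁻¹ = [[1, −3], [3, −10]], and A = P·diag(−2, 1)·P⁻¹.
Then A⁷ = P·diag(−128, 1)·P⁻¹ = [[−1280, −3], [−384, −1]] · [[1, −3], [3, −10]] = [[−1289, 3870], [−387, 1162]].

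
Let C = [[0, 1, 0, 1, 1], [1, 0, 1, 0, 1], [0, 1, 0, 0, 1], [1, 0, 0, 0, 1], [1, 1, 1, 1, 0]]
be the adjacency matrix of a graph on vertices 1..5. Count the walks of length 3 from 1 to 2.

The number of length-3 walks from vertex 1 to vertex 2 is entry (1,2) of C^3, where C is the adjacency matrix.
C^2 = [[3, 1, 2, 1, 2], [1, 3, 1, 2, 2], [2, 1, 2, 1, 1], [1, 2, 1, 2, 1], [2, 2, 1, 1, 4]]
C^3 = [[4, 7, 3, 5, 7], [7, 4, 5, 3, 7], [3, 5, 2, 3, 6], [5, 3, 3, 2, 6], [7, 7, 6, 6, 6]]

7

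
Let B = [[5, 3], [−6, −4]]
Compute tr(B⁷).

127

tr B = 1 and det B = −2, so the characteristic polynomial is λ² − (1)λ + (−2) with roots 2 and −1.
Eigenvectors give P = [[−1, −1], [1, 2]] with P⁻¹ = [[−2, −1], [1, 1]], and B = P·diag(2, −1)·P⁻¹.
Then B⁷ = P·diag(128, −1)·P⁻¹ = [[−128, 1], [128, −2]] · [[−2, −1], [1, 1]] = [[257, 129], [−258, −130]].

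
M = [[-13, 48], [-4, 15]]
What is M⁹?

[[-59053, 236208], [-19684, 78735]]

tr M = 2 and det M = -3, so the characteristic polynomial is λ² − (2)λ + (-3) with roots -1 and 3.
Eigenvectors give P = [[-4, -3], [-1, -1]] with P⁻¹ = [[-1, 3], [1, -4]], and M = P·diag(-1, 3)·P⁻¹.
Then M⁹ = P·diag(-1, 19683)·P⁻¹ = [[4, -59049], [1, -19683]] · [[-1, 3], [1, -4]] = [[-59053, 236208], [-19684, 78735]].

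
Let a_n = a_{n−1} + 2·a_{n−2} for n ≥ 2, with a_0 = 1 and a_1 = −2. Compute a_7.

−44

With companion matrix A = [[1, 2], [1, 0]], [a_n, a_{n−1}]ᵀ = A·[a_{n−1}, a_{n−2}]ᵀ, so [a_7, a_6]ᵀ = A⁶·[a_1, a_0]ᵀ.
A⁶ = [[43, 42], [21, 22]], giving [a_7, a_6]ᵀ = [[−44], [−20]].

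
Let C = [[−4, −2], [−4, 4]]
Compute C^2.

[[24, 0], [0, 24]]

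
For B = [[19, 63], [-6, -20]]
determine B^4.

[[-89, -315], [30, 106]]

tr B = -1 and det B = -2, so the characteristic polynomial is λ² − (-1)λ + (-2) with roots -2 and 1.
Eigenvectors give P = [[-3, 7], [1, -2]] with P⁻¹ = [[2, 7], [1, 3]], and B = P·diag(-2, 1)·P⁻¹.
Then B^4 = P·diag(16, 1)·P⁻¹ = [[-48, 7], [16, -2]] · [[2, 7], [1, 3]] = [[-89, -315], [30, 106]].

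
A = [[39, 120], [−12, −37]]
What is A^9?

[[196839, 590520], [−59052, −177157]]

tr A = 2 and det A = −3, so the characteristic polynomial is λ² − (2)λ + (−3) with roots −1 and 3.
Eigenvectors give P = [[−3, 10], [1, −3]] with P⁻¹ = [[3, 10], [1, 3]], and A = P·diag(−1, 3)·P⁻¹.
Then A^9 = P·diag(−1, 19683)·P⁻¹ = [[3, 196830], [−1, −59049]] · [[3, 10], [1, 3]] = [[196839, 590520], [−59052, −177157]].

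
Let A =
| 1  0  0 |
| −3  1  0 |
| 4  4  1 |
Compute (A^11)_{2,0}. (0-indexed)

A = I + N where N = [[0, 0, 0], [−3, 0, 0], [4, 4, 0]] is strictly lower-triangular, so N^3 = 0.
(I + N)^11 = I + 11·N + 55·N^2 = [[1, 0, 0], [−33, 1, 0], [−616, 44, 1]].

−616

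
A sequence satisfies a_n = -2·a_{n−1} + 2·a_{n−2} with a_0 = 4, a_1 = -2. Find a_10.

32960

With companion matrix M = [[-2, 2], [1, 0]], [a_n, a_{n−1}]ᵀ = M·[a_{n−1}, a_{n−2}]ᵀ, so [a_10, a_9]ᵀ = M⁹·[a_1, a_0]ᵀ.
M⁹ = [[-6688, 4896], [2448, -1792]], giving [a_10, a_9]ᵀ = [[32960], [-12064]].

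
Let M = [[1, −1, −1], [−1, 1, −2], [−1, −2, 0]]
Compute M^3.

M^2 = [[3, 0, 1], [0, 6, −1], [1, −1, 5]]
M^3 = [[2, −5, −3], [−5, 8, −12], [−3, −12, 1]]

[[2, −5, −3], [−5, 8, −12], [−3, −12, 1]]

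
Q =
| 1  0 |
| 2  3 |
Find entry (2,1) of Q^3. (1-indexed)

26

tr Q = 4 and det Q = 3, so the characteristic polynomial is λ² − (4)λ + (3) with roots 1 and 3.
Eigenvectors give P = [[−1, 0], [1, 1]] with P⁻¹ = [[−1, 0], [1, 1]], and Q = P·diag(1, 3)·P⁻¹.
Then Q^3 = P·diag(1, 27)·P⁻¹ = [[−1, 0], [1, 27]] · [[−1, 0], [1, 1]] = [[1, 0], [26, 27]].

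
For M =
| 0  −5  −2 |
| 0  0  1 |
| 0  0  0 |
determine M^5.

M is strictly triangular, hence nilpotent: M^3 = 0, so M^5 = 0.

[[0, 0, 0], [0, 0, 0], [0, 0, 0]]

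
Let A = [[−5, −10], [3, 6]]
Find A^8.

A² = A (a projection; rank 1, trace 1), so A^8 = A.

[[−5, −10], [3, 6]]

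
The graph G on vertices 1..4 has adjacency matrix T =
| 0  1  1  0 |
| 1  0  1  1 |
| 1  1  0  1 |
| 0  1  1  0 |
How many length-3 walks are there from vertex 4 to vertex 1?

2

The number of length-3 walks from vertex 4 to vertex 1 is entry (4,1) of T³, where T is the adjacency matrix.
T² = [[2, 1, 1, 2], [1, 3, 2, 1], [1, 2, 3, 1], [2, 1, 1, 2]]
T³ = [[2, 5, 5, 2], [5, 4, 5, 5], [5, 5, 4, 5], [2, 5, 5, 2]]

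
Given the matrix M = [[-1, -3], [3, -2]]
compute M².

[[-8, 9], [-9, -5]]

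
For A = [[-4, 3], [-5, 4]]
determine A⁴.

A² = I (check: tr A = 0 and det A = -1), so A⁴ = I since 4 is even.

[[1, 0], [0, 1]]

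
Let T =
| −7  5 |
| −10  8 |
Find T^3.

tr T = 1 and det T = −6, so the characteristic polynomial is λ² − (1)λ + (−6) with roots 3 and −2.
Eigenvectors give P = [[−1, 1], [−2, 1]] with P⁻¹ = [[1, −1], [2, −1]], and T = P·diag(3, −2)·P⁻¹.
Then T^3 = P·diag(27, −8)·P⁻¹ = [[−27, −8], [−54, −8]] · [[1, −1], [2, −1]] = [[−43, 35], [−70, 62]].

[[−43, 35], [−70, 62]]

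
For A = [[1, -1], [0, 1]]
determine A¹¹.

[[1, -11], [0, 1]]

A = I + N where N = [[0, -1], [0, 0]] is strictly upper-triangular, so N² = 0.
(I + N)¹¹ = I + 11·N = [[1, -11], [0, 1]].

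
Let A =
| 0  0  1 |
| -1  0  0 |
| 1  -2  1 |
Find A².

[[1, -2, 1], [0, 0, -1], [3, -2, 2]]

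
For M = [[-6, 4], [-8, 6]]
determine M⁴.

[[16, 0], [0, 16]]

tr M = 0 and det M = -4, so the characteristic polynomial is λ² − (0)λ + (-4) with roots 2 and -2.
Eigenvectors give P = [[-1, 1], [-2, 1]] with P⁻¹ = [[1, -1], [2, -1]], and M = P·diag(2, -2)·P⁻¹.
Then M⁴ = P·diag(16, 16)·P⁻¹ = [[-16, 16], [-32, 16]] · [[1, -1], [2, -1]] = [[16, 0], [0, 16]].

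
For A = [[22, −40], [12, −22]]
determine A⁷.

tr A = 0 and det A = −4, so the characteristic polynomial is λ² − (0)λ + (−4) with roots −2 and 2.
Eigenvectors give P = [[−5, 2], [−3, 1]] with P⁻¹ = [[1, −2], [3, −5]], and A = P·diag(−2, 2)·P⁻¹.
Then A⁷ = P·diag(−128, 128)·P⁻¹ = [[640, 256], [384, 128]] · [[1, −2], [3, −5]] = [[1408, −2560], [768, −1408]].

[[1408, −2560], [768, −1408]]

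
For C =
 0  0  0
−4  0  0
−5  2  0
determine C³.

[[0, 0, 0], [0, 0, 0], [0, 0, 0]]

C is strictly triangular, hence nilpotent: C³ = 0, so C³ = 0.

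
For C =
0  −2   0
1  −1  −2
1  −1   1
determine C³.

C² = [[−2, 2, 4], [−3, 1, 0], [0, −2, 3]]
C³ = [[6, −2, 0], [1, 5, −2], [1, −1, 7]]

[[6, −2, 0], [1, 5, −2], [1, −1, 7]]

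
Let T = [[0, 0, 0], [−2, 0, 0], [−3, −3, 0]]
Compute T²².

T is strictly triangular, hence nilpotent: T³ = 0, so T²² = 0.

[[0, 0, 0], [0, 0, 0], [0, 0, 0]]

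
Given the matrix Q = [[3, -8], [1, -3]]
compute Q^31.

[[3, -8], [1, -3]]

Q² = I (check: tr Q = 0 and det Q = -1), so Q^31 = Q since 31 is odd.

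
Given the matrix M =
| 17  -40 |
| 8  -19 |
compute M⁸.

[[-26239, 65600], [-13120, 32801]]

tr M = -2 and det M = -3, so the characteristic polynomial is λ² − (-2)λ + (-3) with roots 1 and -3.
Eigenvectors give P = [[-5, 2], [-2, 1]] with P⁻¹ = [[-1, 2], [-2, 5]], and M = P·diag(1, -3)·P⁻¹.
Then M⁸ = P·diag(1, 6561)·P⁻¹ = [[-5, 13122], [-2, 6561]] · [[-1, 2], [-2, 5]] = [[-26239, 65600], [-13120, 32801]].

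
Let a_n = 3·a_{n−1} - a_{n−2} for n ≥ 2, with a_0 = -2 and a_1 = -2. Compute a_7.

-466

With companion matrix Q = [[3, -1], [1, 0]], [a_n, a_{n−1}]ᵀ = Q·[a_{n−1}, a_{n−2}]ᵀ, so [a_7, a_6]ᵀ = Q⁶·[a_1, a_0]ᵀ.
Q⁶ = [[377, -144], [144, -55]], giving [a_7, a_6]ᵀ = [[-466], [-178]].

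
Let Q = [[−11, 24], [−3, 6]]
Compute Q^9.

[[−173051, 460104], [−57513, 152856]]

tr Q = −5 and det Q = 6, so the characteristic polynomial is λ² − (−5)λ + (6) with roots −2 and −3.
Eigenvectors give P = [[−8, 3], [−3, 1]] with P⁻¹ = [[1, −3], [3, −8]], and Q = P·diag(−2, −3)·P⁻¹.
Then Q^9 = P·diag(−512, −19683)·P⁻¹ = [[4096, −59049], [1536, −19683]] · [[1, −3], [3, −8]] = [[−173051, 460104], [−57513, 152856]].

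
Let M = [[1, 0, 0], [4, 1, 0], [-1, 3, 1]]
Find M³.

[[1, 0, 0], [12, 1, 0], [33, 9, 1]]

M = I + N where N = [[0, 0, 0], [4, 0, 0], [-1, 3, 0]] is strictly lower-triangular, so N³ = 0.
(I + N)³ = I + 3·N + 3·N² = [[1, 0, 0], [12, 1, 0], [33, 9, 1]].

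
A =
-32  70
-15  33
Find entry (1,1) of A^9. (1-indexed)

tr A = 1 and det A = -6, so the characteristic polynomial is λ² − (1)λ + (-6) with roots 3 and -2.
Eigenvectors give P = [[-2, 7], [-1, 3]] with P⁻¹ = [[3, -7], [1, -2]], and A = P·diag(3, -2)·P⁻¹.
Then A^9 = P·diag(19683, -512)·P⁻¹ = [[-39366, -3584], [-19683, -1536]] · [[3, -7], [1, -2]] = [[-121682, 282730], [-60585, 140853]].

-121682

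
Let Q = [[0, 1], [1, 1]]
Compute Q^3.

Q^2 = [[1, 1], [1, 2]]
Q^3 = [[1, 2], [2, 3]]

[[1, 2], [2, 3]]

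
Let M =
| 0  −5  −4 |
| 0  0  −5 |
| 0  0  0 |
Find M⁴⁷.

M is strictly triangular, hence nilpotent: M³ = 0, so M⁴⁷ = 0.

[[0, 0, 0], [0, 0, 0], [0, 0, 0]]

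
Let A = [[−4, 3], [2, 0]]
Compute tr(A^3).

A^2 = [[22, −12], [−8, 6]]
A^3 = [[−112, 66], [44, −24]]

−136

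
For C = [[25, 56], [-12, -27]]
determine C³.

[[169, 392], [-84, -195]]

tr C = -2 and det C = -3, so the characteristic polynomial is λ² − (-2)λ + (-3) with roots -3 and 1.
Eigenvectors give P = [[2, -7], [-1, 3]] with P⁻¹ = [[-3, -7], [-1, -2]], and C = P·diag(-3, 1)·P⁻¹.
Then C³ = P·diag(-27, 1)·P⁻¹ = [[-54, -7], [27, 3]] · [[-3, -7], [-1, -2]] = [[169, 392], [-84, -195]].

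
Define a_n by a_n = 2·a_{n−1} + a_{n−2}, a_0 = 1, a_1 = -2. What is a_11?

-9104

With companion matrix C = [[2, 1], [1, 0]], [a_n, a_{n−1}]ᵀ = C·[a_{n−1}, a_{n−2}]ᵀ, so [a_11, a_10]ᵀ = C¹⁰·[a_1, a_0]ᵀ.
C¹⁰ = [[5741, 2378], [2378, 985]], giving [a_11, a_10]ᵀ = [[-9104], [-3771]].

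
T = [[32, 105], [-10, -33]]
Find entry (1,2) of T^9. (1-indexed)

tr T = -1 and det T = -6, so the characteristic polynomial is λ² − (-1)λ + (-6) with roots 2 and -3.
Eigenvectors give P = [[7, -3], [-2, 1]] with P⁻¹ = [[1, 3], [2, 7]], and T = P·diag(2, -3)·P⁻¹.
Then T^9 = P·diag(512, -19683)·P⁻¹ = [[3584, 59049], [-1024, -19683]] · [[1, 3], [2, 7]] = [[121682, 424095], [-40390, -140853]].

424095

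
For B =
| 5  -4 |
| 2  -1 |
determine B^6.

tr B = 4 and det B = 3, so the characteristic polynomial is λ² − (4)λ + (3) with roots 1 and 3.
Eigenvectors give P = [[-1, 2], [-1, 1]] with P⁻¹ = [[1, -2], [1, -1]], and B = P·diag(1, 3)·P⁻¹.
Then B^6 = P·diag(1, 729)·P⁻¹ = [[-1, 1458], [-1, 729]] · [[1, -2], [1, -1]] = [[1457, -1456], [728, -727]].

[[1457, -1456], [728, -727]]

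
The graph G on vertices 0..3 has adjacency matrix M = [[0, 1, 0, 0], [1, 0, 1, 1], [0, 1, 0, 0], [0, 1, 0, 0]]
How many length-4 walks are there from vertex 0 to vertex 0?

3

The number of length-4 walks from vertex 0 to vertex 0 is entry (0,0) of M⁴, where M is the adjacency matrix.
M² = [[1, 0, 1, 1], [0, 3, 0, 0], [1, 0, 1, 1], [1, 0, 1, 1]]
M³ = [[0, 3, 0, 0], [3, 0, 3, 3], [0, 3, 0, 0], [0, 3, 0, 0]]
M⁴ = [[3, 0, 3, 3], [0, 9, 0, 0], [3, 0, 3, 3], [3, 0, 3, 3]]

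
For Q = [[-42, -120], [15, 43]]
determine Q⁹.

[[-162072, -484680], [60585, 181243]]

tr Q = 1 and det Q = -6, so the characteristic polynomial is λ² − (1)λ + (-6) with roots -2 and 3.
Eigenvectors give P = [[-3, -8], [1, 3]] with P⁻¹ = [[-3, -8], [1, 3]], and Q = P·diag(-2, 3)·P⁻¹.
Then Q⁹ = P·diag(-512, 19683)·P⁻¹ = [[1536, -157464], [-512, 59049]] · [[-3, -8], [1, 3]] = [[-162072, -484680], [60585, 181243]].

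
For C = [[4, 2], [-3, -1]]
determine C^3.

C^2 = [[10, 6], [-9, -5]]
C^3 = [[22, 14], [-21, -13]]

[[22, 14], [-21, -13]]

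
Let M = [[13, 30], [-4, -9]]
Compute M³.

tr M = 4 and det M = 3, so the characteristic polynomial is λ² − (4)λ + (3) with roots 1 and 3.
Eigenvectors give P = [[-5, -3], [2, 1]] with P⁻¹ = [[1, 3], [-2, -5]], and M = P·diag(1, 3)·P⁻¹.
Then M³ = P·diag(1, 27)·P⁻¹ = [[-5, -81], [2, 27]] · [[1, 3], [-2, -5]] = [[157, 390], [-52, -129]].

[[157, 390], [-52, -129]]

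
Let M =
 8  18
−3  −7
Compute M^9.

tr M = 1 and det M = −2, so the characteristic polynomial is λ² − (1)λ + (−2) with roots −1 and 2.
Eigenvectors give P = [[−2, 3], [1, −1]] with P⁻¹ = [[1, 3], [1, 2]], and M = P·diag(−1, 2)·P⁻¹.
Then M^9 = P·diag(−1, 512)·P⁻¹ = [[2, 1536], [−1, −512]] · [[1, 3], [1, 2]] = [[1538, 3078], [−513, −1027]].

[[1538, 3078], [−513, −1027]]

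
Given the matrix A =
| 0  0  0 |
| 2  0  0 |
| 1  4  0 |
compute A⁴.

A is strictly triangular, hence nilpotent: A³ = 0, so A⁴ = 0.

[[0, 0, 0], [0, 0, 0], [0, 0, 0]]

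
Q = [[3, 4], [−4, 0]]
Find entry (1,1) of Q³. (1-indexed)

−69

Q² = [[−7, 12], [−12, −16]]
Q³ = [[−69, −28], [28, −48]]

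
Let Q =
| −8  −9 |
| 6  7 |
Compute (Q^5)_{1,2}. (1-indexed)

tr Q = −1 and det Q = −2, so the characteristic polynomial is λ² − (−1)λ + (−2) with roots −2 and 1.
Eigenvectors give P = [[3, −1], [−2, 1]] with P⁻¹ = [[1, 1], [2, 3]], and Q = P·diag(−2, 1)·P⁻¹.
Then Q^5 = P·diag(−32, 1)·P⁻¹ = [[−96, −1], [64, 1]] · [[1, 1], [2, 3]] = [[−98, −99], [66, 67]].

−99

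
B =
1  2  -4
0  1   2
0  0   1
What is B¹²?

[[1, 24, 216], [0, 1, 24], [0, 0, 1]]

B = I + N where N = [[0, 2, -4], [0, 0, 2], [0, 0, 0]] is strictly upper-triangular, so N³ = 0.
(I + N)¹² = I + 12·N + 66·N² = [[1, 24, 216], [0, 1, 24], [0, 0, 1]].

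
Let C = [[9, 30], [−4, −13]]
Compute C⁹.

tr C = −4 and det C = 3, so the characteristic polynomial is λ² − (−4)λ + (3) with roots −3 and −1.
Eigenvectors give P = [[−5, −3], [2, 1]] with P⁻¹ = [[1, 3], [−2, −5]], and C = P·diag(−3, −1)·P⁻¹.
Then C⁹ = P·diag(−19683, −1)·P⁻¹ = [[98415, 3], [−39366, −1]] · [[1, 3], [−2, −5]] = [[98409, 295230], [−39364, −118093]].

[[98409, 295230], [−39364, −118093]]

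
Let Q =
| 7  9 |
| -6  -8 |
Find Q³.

[[19, 27], [-18, -26]]

tr Q = -1 and det Q = -2, so the characteristic polynomial is λ² − (-1)λ + (-2) with roots 1 and -2.
Eigenvectors give P = [[-3, 1], [2, -1]] with P⁻¹ = [[-1, -1], [-2, -3]], and Q = P·diag(1, -2)·P⁻¹.
Then Q³ = P·diag(1, -8)·P⁻¹ = [[-3, -8], [2, 8]] · [[-1, -1], [-2, -3]] = [[19, 27], [-18, -26]].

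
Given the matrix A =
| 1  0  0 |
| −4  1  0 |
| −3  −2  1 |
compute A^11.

A = I + N where N = [[0, 0, 0], [−4, 0, 0], [−3, −2, 0]] is strictly lower-triangular, so N^3 = 0.
(I + N)^11 = I + 11·N + 55·N^2 = [[1, 0, 0], [−44, 1, 0], [407, −22, 1]].

[[1, 0, 0], [−44, 1, 0], [407, −22, 1]]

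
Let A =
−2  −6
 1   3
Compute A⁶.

[[−2, −6], [1, 3]]

A² = A (a projection; rank 1, trace 1), so A⁶ = A.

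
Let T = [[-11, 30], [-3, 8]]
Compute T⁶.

tr T = -3 and det T = 2, so the characteristic polynomial is λ² − (-3)λ + (2) with roots -1 and -2.
Eigenvectors give P = [[3, 10], [1, 3]] with P⁻¹ = [[-3, 10], [1, -3]], and T = P·diag(-1, -2)·P⁻¹.
Then T⁶ = P·diag(1, 64)·P⁻¹ = [[3, 640], [1, 192]] · [[-3, 10], [1, -3]] = [[631, -1890], [189, -566]].

[[631, -1890], [189, -566]]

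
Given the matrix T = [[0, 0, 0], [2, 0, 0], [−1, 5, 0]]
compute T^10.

T is strictly triangular, hence nilpotent: T^3 = 0, so T^10 = 0.

[[0, 0, 0], [0, 0, 0], [0, 0, 0]]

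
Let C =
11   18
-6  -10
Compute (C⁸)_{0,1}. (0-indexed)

tr C = 1 and det C = -2, so the characteristic polynomial is λ² − (1)λ + (-2) with roots -1 and 2.
Eigenvectors give P = [[-3, 2], [2, -1]] with P⁻¹ = [[1, 2], [2, 3]], and C = P·diag(-1, 2)·P⁻¹.
Then C⁸ = P·diag(1, 256)·P⁻¹ = [[-3, 512], [2, -256]] · [[1, 2], [2, 3]] = [[1021, 1530], [-510, -764]].

1530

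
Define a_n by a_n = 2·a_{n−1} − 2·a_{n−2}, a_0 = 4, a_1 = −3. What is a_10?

With companion matrix M = [[2, −2], [1, 0]], [a_n, a_{n−1}]ᵀ = M·[a_{n−1}, a_{n−2}]ᵀ, so [a_10, a_9]ᵀ = M⁹·[a_1, a_0]ᵀ.
M⁹ = [[32, −32], [16, 0]], giving [a_10, a_9]ᵀ = [[−224], [−48]].

−224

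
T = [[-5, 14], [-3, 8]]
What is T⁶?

[[-377, 882], [-189, 442]]

tr T = 3 and det T = 2, so the characteristic polynomial is λ² − (3)λ + (2) with roots 2 and 1.
Eigenvectors give P = [[2, 7], [1, 3]] with P⁻¹ = [[-3, 7], [1, -2]], and T = P·diag(2, 1)·P⁻¹.
Then T⁶ = P·diag(64, 1)·P⁻¹ = [[128, 7], [64, 3]] · [[-3, 7], [1, -2]] = [[-377, 882], [-189, 442]].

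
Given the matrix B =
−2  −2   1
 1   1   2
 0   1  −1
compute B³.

[[−1, −8, 15], [3, 4, 0], [−2, 1, −2]]

B² = [[2, 3, −7], [−1, 1, 1], [1, 0, 3]]
B³ = [[−1, −8, 15], [3, 4, 0], [−2, 1, −2]]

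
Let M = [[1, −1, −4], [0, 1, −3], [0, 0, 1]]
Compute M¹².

[[1, −12, 150], [0, 1, −36], [0, 0, 1]]

M = I + N where N = [[0, −1, −4], [0, 0, −3], [0, 0, 0]] is strictly upper-triangular, so N³ = 0.
(I + N)¹² = I + 12·N + 66·N² = [[1, −12, 150], [0, 1, −36], [0, 0, 1]].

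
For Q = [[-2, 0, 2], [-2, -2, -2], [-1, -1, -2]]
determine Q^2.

[[2, -2, -8], [10, 6, 4], [6, 4, 4]]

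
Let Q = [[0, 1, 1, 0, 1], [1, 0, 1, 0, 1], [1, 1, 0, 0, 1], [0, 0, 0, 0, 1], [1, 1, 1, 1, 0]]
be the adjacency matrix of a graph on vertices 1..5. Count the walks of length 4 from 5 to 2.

The number of length-4 walks from vertex 5 to vertex 2 is entry (5,2) of Q⁴, where Q is the adjacency matrix.
Q² = [[3, 2, 2, 1, 2], [2, 3, 2, 1, 2], [2, 2, 3, 1, 2], [1, 1, 1, 1, 0], [2, 2, 2, 0, 4]]
Q³ = [[6, 7, 7, 2, 8], [7, 6, 7, 2, 8], [7, 7, 6, 2, 8], [2, 2, 2, 0, 4], [8, 8, 8, 4, 6]]
Q⁴ = [[22, 21, 21, 8, 22], [21, 22, 21, 8, 22], [21, 21, 22, 8, 22], [8, 8, 8, 4, 6], [22, 22, 22, 6, 28]]

22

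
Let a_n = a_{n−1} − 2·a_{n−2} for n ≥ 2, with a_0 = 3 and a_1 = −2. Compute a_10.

With companion matrix C = [[1, −2], [1, 0]], [a_n, a_{n−1}]ᵀ = C·[a_{n−1}, a_{n−2}]ᵀ, so [a_10, a_9]ᵀ = C^9·[a_1, a_0]ᵀ.
C^9 = [[−11, 34], [−17, 6]], giving [a_10, a_9]ᵀ = [[124], [52]].

124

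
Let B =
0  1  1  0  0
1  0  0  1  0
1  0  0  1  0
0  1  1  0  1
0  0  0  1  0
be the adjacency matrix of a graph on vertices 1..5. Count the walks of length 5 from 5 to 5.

0

The number of length-5 walks from vertex 5 to vertex 5 is entry (5,5) of B⁵, where B is the adjacency matrix.
B² = [[2, 0, 0, 2, 0], [0, 2, 2, 0, 1], [0, 2, 2, 0, 1], [2, 0, 0, 3, 0], [0, 1, 1, 0, 1]]
B³ = [[0, 4, 4, 0, 2], [4, 0, 0, 5, 0], [4, 0, 0, 5, 0], [0, 5, 5, 0, 3], [2, 0, 0, 3, 0]]
B⁴ = [[8, 0, 0, 10, 0], [0, 9, 9, 0, 5], [0, 9, 9, 0, 5], [10, 0, 0, 13, 0], [0, 5, 5, 0, 3]]
B⁵ = [[0, 18, 18, 0, 10], [18, 0, 0, 23, 0], [18, 0, 0, 23, 0], [0, 23, 23, 0, 13], [10, 0, 0, 13, 0]]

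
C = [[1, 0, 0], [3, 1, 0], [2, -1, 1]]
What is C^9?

[[1, 0, 0], [27, 1, 0], [-90, -9, 1]]

C = I + N where N = [[0, 0, 0], [3, 0, 0], [2, -1, 0]] is strictly lower-triangular, so N^3 = 0.
(I + N)^9 = I + 9·N + 36·N^2 = [[1, 0, 0], [27, 1, 0], [-90, -9, 1]].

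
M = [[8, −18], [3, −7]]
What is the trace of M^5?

31

tr M = 1 and det M = −2, so the characteristic polynomial is λ² − (1)λ + (−2) with roots −1 and 2.
Eigenvectors give P = [[2, 3], [1, 1]] with P⁻¹ = [[−1, 3], [1, −2]], and M = P·diag(−1, 2)·P⁻¹.
Then M^5 = P·diag(−1, 32)·P⁻¹ = [[−2, 96], [−1, 32]] · [[−1, 3], [1, −2]] = [[98, −198], [33, −67]].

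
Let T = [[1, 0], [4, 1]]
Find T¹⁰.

[[1, 0], [40, 1]]

T = I + N where N = [[0, 0], [4, 0]] is strictly lower-triangular, so N² = 0.
(I + N)¹⁰ = I + 10·N = [[1, 0], [40, 1]].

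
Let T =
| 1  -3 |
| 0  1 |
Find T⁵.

T = I + N where N = [[0, -3], [0, 0]] is strictly upper-triangular, so N² = 0.
(I + N)⁵ = I + 5·N = [[1, -15], [0, 1]].

[[1, -15], [0, 1]]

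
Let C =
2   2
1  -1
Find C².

[[6, 2], [1, 3]]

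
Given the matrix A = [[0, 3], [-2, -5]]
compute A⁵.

[[390, 633], [-422, -665]]

tr A = -5 and det A = 6, so the characteristic polynomial is λ² − (-5)λ + (6) with roots -3 and -2.
Eigenvectors give P = [[-1, 3], [1, -2]] with P⁻¹ = [[2, 3], [1, 1]], and A = P·diag(-3, -2)·P⁻¹.
Then A⁵ = P·diag(-243, -32)·P⁻¹ = [[243, -96], [-243, 64]] · [[2, 3], [1, 1]] = [[390, 633], [-422, -665]].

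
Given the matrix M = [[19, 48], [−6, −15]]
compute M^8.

[[59041, 157440], [−19680, −52479]]

tr M = 4 and det M = 3, so the characteristic polynomial is λ² − (4)λ + (3) with roots 1 and 3.
Eigenvectors give P = [[−8, −3], [3, 1]] with P⁻¹ = [[1, 3], [−3, −8]], and M = P·diag(1, 3)·P⁻¹.
Then M^8 = P·diag(1, 6561)·P⁻¹ = [[−8, −19683], [3, 6561]] · [[1, 3], [−3, −8]] = [[59041, 157440], [−19680, −52479]].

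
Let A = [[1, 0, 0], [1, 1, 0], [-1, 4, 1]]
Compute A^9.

[[1, 0, 0], [9, 1, 0], [135, 36, 1]]

A = I + N where N = [[0, 0, 0], [1, 0, 0], [-1, 4, 0]] is strictly lower-triangular, so N^3 = 0.
(I + N)^9 = I + 9·N + 36·N^2 = [[1, 0, 0], [9, 1, 0], [135, 36, 1]].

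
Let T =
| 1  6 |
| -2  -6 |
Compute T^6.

[[-1931, -3990], [1330, 2724]]

tr T = -5 and det T = 6, so the characteristic polynomial is λ² − (-5)λ + (6) with roots -2 and -3.
Eigenvectors give P = [[-2, -3], [1, 2]] with P⁻¹ = [[-2, -3], [1, 2]], and T = P·diag(-2, -3)·P⁻¹.
Then T^6 = P·diag(64, 729)·P⁻¹ = [[-128, -2187], [64, 1458]] · [[-2, -3], [1, 2]] = [[-1931, -3990], [1330, 2724]].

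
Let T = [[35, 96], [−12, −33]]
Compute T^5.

[[2195, 5856], [−732, −1953]]

tr T = 2 and det T = −3, so the characteristic polynomial is λ² − (2)λ + (−3) with roots −1 and 3.
Eigenvectors give P = [[−8, −3], [3, 1]] with P⁻¹ = [[1, 3], [−3, −8]], and T = P·diag(−1, 3)·P⁻¹.
Then T^5 = P·diag(−1, 243)·P⁻¹ = [[8, −729], [−3, 243]] · [[1, 3], [−3, −8]] = [[2195, 5856], [−732, −1953]].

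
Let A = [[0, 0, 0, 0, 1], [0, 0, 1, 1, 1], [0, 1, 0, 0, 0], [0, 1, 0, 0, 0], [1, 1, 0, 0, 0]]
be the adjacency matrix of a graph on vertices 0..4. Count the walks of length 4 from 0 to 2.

0

The number of length-4 walks from vertex 0 to vertex 2 is entry (0,2) of A^4, where A is the adjacency matrix.
A^2 = [[1, 1, 0, 0, 0], [1, 3, 0, 0, 0], [0, 0, 1, 1, 1], [0, 0, 1, 1, 1], [0, 0, 1, 1, 2]]
A^3 = [[0, 0, 1, 1, 2], [0, 0, 3, 3, 4], [1, 3, 0, 0, 0], [1, 3, 0, 0, 0], [2, 4, 0, 0, 0]]
A^4 = [[2, 4, 0, 0, 0], [4, 10, 0, 0, 0], [0, 0, 3, 3, 4], [0, 0, 3, 3, 4], [0, 0, 4, 4, 6]]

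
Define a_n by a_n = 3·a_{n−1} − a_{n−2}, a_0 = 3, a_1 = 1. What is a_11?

−2584

With companion matrix C = [[3, −1], [1, 0]], [a_n, a_{n−1}]ᵀ = C·[a_{n−1}, a_{n−2}]ᵀ, so [a_11, a_10]ᵀ = C^10·[a_1, a_0]ᵀ.
C^10 = [[17711, −6765], [6765, −2584]], giving [a_11, a_10]ᵀ = [[−2584], [−987]].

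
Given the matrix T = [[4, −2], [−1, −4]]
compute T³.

T² = [[18, 0], [0, 18]]
T³ = [[72, −36], [−18, −72]]

[[72, −36], [−18, −72]]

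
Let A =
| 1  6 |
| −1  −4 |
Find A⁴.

[[−29, −90], [15, 46]]

tr A = −3 and det A = 2, so the characteristic polynomial is λ² − (−3)λ + (2) with roots −2 and −1.
Eigenvectors give P = [[2, −3], [−1, 1]] with P⁻¹ = [[−1, −3], [−1, −2]], and A = P·diag(−2, −1)·P⁻¹.
Then A⁴ = P·diag(16, 1)·P⁻¹ = [[32, −3], [−16, 1]] · [[−1, −3], [−1, −2]] = [[−29, −90], [15, 46]].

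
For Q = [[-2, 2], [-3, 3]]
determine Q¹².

[[-2, 2], [-3, 3]]

Q² = Q (a projection; rank 1, trace 1), so Q¹² = Q.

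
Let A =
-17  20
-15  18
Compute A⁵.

[[-857, 1100], [-825, 1068]]

tr A = 1 and det A = -6, so the characteristic polynomial is λ² − (1)λ + (-6) with roots 3 and -2.
Eigenvectors give P = [[1, 4], [1, 3]] with P⁻¹ = [[-3, 4], [1, -1]], and A = P·diag(3, -2)·P⁻¹.
Then A⁵ = P·diag(243, -32)·P⁻¹ = [[243, -128], [243, -96]] · [[-3, 4], [1, -1]] = [[-857, 1100], [-825, 1068]].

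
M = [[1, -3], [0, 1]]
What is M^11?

M = I + N where N = [[0, -3], [0, 0]] is strictly upper-triangular, so N^2 = 0.
(I + N)^11 = I + 11·N = [[1, -33], [0, 1]].

[[1, -33], [0, 1]]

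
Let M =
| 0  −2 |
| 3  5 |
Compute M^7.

[[−3990, −4118], [6177, 6305]]

tr M = 5 and det M = 6, so the characteristic polynomial is λ² − (5)λ + (6) with roots 2 and 3.
Eigenvectors give P = [[−1, −2], [1, 3]] with P⁻¹ = [[−3, −2], [1, 1]], and M = P·diag(2, 3)·P⁻¹.
Then M^7 = P·diag(128, 2187)·P⁻¹ = [[−128, −4374], [128, 6561]] · [[−3, −2], [1, 1]] = [[−3990, −4118], [6177, 6305]].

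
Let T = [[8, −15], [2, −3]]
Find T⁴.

[[406, −975], [130, −309]]

tr T = 5 and det T = 6, so the characteristic polynomial is λ² − (5)λ + (6) with roots 3 and 2.
Eigenvectors give P = [[3, −5], [1, −2]] with P⁻¹ = [[2, −5], [1, −3]], and T = P·diag(3, 2)·P⁻¹.
Then T⁴ = P·diag(81, 16)·P⁻¹ = [[243, −80], [81, −32]] · [[2, −5], [1, −3]] = [[406, −975], [130, −309]].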